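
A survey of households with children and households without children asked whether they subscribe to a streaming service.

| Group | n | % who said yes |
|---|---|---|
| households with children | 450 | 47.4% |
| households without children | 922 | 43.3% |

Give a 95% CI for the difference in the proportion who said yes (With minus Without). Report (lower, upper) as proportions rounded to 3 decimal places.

(-0.015, 0.097)

SE₁ = √(p̂₁(1−p̂₁)/n₁) = √(0.4740·0.5260/450) = 0.02354; SE₂ = √(0.4330·0.5670/922) = 0.01632.
Independent samples: SE of the difference = √(SE₁² + SE₂²) = √(0.0005541316 + 0.0002663424) = 0.02864.
z* for 95% confidence is 1.960, so the margin of error is 1.960 × 0.02864 = 0.05613.
Point estimate p̂₁ − p̂₂ = 0.4740 − 0.4330 = 0.0410.
0.0410 ± 0.05613 → (-0.015, 0.097).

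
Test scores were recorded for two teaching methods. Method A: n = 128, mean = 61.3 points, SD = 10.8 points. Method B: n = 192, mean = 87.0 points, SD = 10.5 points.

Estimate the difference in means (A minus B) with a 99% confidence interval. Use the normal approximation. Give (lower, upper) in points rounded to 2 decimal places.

SE₁ = s₁/√n₁ = 10.8/√128 = 0.9546; SE₂ = 10.5/√192 = 0.7578.
Independent samples, unequal variances: SE_diff = √(SE₁² + SE₂²) = √(0.91126116 + 0.57426084) = 1.2188.
z* = 2.576, so margin of error = 2.576 × 1.2188 = 3.1396.
Difference in means = 61.3 − 87.0 = -25.7000.
-25.7000 ± 3.1396 → (-28.84, -22.56).

(-28.84, -22.56)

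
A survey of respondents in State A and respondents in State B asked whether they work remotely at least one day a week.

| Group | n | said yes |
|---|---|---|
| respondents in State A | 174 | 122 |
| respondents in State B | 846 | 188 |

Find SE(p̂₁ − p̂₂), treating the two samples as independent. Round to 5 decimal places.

0.03753

p̂₁ = 122/174 = 0.7011 and p̂₂ = 188/846 = 0.2222.
SE₁ = √(p̂₁(1−p̂₁)/n₁) = √(0.7011·0.2989/174) = 0.03470; SE₂ = √(0.2222·0.7778/846) = 0.01429.
Independent samples: SE of the difference = √(SE₁² + SE₂²) = √(0.00120409 + 0.0002042041) = 0.03753.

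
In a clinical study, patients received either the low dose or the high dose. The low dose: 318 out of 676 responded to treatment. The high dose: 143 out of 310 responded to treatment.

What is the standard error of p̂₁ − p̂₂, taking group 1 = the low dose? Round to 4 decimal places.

0.0342

p̂₁ = 318/676 = 0.4704 and p̂₂ = 143/310 = 0.4613.
SE₁ = √(p̂₁(1−p̂₁)/n₁) = √(0.4704·0.5296/676) = 0.01920; SE₂ = √(0.4613·0.5387/310) = 0.02831.
Independent samples: SE of the difference = √(SE₁² + SE₂²) = √(0.00036864 + 0.0008014561) = 0.03421.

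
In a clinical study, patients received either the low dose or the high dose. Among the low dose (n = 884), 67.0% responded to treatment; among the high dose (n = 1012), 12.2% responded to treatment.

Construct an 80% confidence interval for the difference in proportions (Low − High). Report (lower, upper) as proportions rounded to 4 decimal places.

The two standard errors are √(0.6700×0.3300/884) = 0.01581 and √(0.1220×0.8780/1012) = 0.01029.
Because the samples are independent, SE_diff = √(0.01581² + 0.01029²) = 0.01886.
Using z* = 1.282 for 80%, ME = 1.282 × 0.01886 = 0.02418.
p̂₁ − p̂₂ = 0.5480; interval 0.5480 ± 0.02418 gives (0.5238, 0.5722).

(0.5238, 0.5722)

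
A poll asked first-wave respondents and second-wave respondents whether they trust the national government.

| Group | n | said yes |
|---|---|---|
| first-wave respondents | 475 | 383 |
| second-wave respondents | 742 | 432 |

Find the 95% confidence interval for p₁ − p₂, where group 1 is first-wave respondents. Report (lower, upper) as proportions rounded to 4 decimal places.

p̂₁ = 383/475 = 0.8063 and p̂₂ = 432/742 = 0.5822.
SE₁ = √(p̂₁(1−p̂₁)/n₁) = √(0.8063·0.1937/475) = 0.01813; SE₂ = √(0.5822·0.4178/742) = 0.01811.
Independent samples: SE of the difference = √(SE₁² + SE₂²) = √(0.0003286969 + 0.0003279721) = 0.02563.
z* for 95% confidence is 1.960, so the margin of error is 1.960 × 0.02563 = 0.05023.
Point estimate p̂₁ − p̂₂ = 0.8063 − 0.5822 = 0.2241.
0.2241 ± 0.05023 → (0.1739, 0.2743).

(0.1739, 0.2743)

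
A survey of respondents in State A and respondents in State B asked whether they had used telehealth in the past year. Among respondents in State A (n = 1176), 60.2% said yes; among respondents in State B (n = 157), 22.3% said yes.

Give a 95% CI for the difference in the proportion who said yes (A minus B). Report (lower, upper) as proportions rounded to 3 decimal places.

(0.308, 0.450)

SE₁ = √(p̂₁(1−p̂₁)/n₁) = √(0.6020·0.3980/1176) = 0.01427; SE₂ = √(0.2230·0.7770/157) = 0.03322.
Independent samples: SE of the difference = √(SE₁² + SE₂²) = √(0.0002036329 + 0.0011035684) = 0.03616.
z* for 95% confidence is 1.960, so the margin of error is 1.960 × 0.03616 = 0.07087.
Point estimate p̂₁ − p̂₂ = 0.6020 − 0.2230 = 0.3790.
0.3790 ± 0.07087 → (0.308, 0.450).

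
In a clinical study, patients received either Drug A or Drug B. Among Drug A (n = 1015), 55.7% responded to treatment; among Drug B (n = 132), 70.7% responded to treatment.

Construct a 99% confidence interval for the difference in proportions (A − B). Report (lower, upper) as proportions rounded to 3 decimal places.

(-0.260, -0.040)

SE₁ = √(p̂₁(1−p̂₁)/n₁) = √(0.5570·0.4430/1015) = 0.01559; SE₂ = √(0.7070·0.2930/132) = 0.03961.
Independent samples: SE of the difference = √(SE₁² + SE₂²) = √(0.0002430481 + 0.0015689521) = 0.04257.
z* for 99% confidence is 2.576, so the margin of error is 2.576 × 0.04257 = 0.10966.
Point estimate p̂₁ − p̂₂ = 0.5570 − 0.7070 = -0.1500.
-0.1500 ± 0.10966 → (-0.260, -0.040).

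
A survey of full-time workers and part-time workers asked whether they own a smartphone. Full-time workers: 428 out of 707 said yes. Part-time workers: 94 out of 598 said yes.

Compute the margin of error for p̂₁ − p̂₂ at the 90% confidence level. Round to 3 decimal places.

Sample proportions: 428/707 = 0.6054, 94/598 = 0.1572.
Each SE is √(p̂(1−p̂)/n): √(0.6054·0.3946/707) = 0.01838 and √(0.1572·0.8428/598) = 0.01488.
SE(p̂₁ − p̂₂) = √(SE₁² + SE₂²) = √(0.0003378244 + 0.0002214144) = 0.02365, since the two samples are independent.
At 90% confidence z* = 1.645; margin = 1.645 × 0.02365 = 0.03890.

0.039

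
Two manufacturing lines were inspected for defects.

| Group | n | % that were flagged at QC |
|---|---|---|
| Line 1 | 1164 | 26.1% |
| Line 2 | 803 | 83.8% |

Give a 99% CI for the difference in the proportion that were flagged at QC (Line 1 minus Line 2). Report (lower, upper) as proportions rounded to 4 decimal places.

(-0.6241, -0.5299)

Each SE is √(p̂(1−p̂)/n): √(0.2610·0.7390/1164) = 0.01287 and √(0.8380·0.1620/803) = 0.01300.
SE(p̂₁ − p̂₂) = √(SE₁² + SE₂²) = √(0.0001656369 + 0.000169) = 0.01829, since the two samples are independent.
At 99% confidence z* = 2.576; margin = 2.576 × 0.01829 = 0.04712.
The difference is 0.2610 − 0.8380 = -0.5770, so the interval is -0.5770 ± 0.04712 = (-0.6241, -0.5299).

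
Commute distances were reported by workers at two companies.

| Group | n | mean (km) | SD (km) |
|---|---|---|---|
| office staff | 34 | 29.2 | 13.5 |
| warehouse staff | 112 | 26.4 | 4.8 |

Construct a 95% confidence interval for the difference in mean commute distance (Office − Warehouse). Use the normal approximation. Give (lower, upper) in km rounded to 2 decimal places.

(-1.82, 7.42)

Per-group SEs: s₁/√n₁ = 13.5/√34 = 2.3152, s₂/√n₂ = 4.8/√112 = 0.4536.
Unpooled SE of the difference: √(5.36015104 + 0.20575296) = 2.3592.
Margin of error = z* · SE = 1.960 × 2.3592 = 4.6240.
x̄₁ − x̄₂ = 29.2 − 26.4 = 2.8000.
CI: 2.8000 ± 4.6240 = (-1.82, 7.42).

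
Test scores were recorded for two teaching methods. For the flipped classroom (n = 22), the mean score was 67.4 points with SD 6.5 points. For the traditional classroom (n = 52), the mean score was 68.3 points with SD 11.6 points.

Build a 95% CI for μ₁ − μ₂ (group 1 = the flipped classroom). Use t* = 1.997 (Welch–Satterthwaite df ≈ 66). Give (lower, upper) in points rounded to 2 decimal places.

(-5.14, 3.34)

SE₁ = s₁/√n₁ = 6.5/√22 = 1.3858; SE₂ = 11.6/√52 = 1.6086.
Independent samples, unequal variances: SE_diff = √(SE₁² + SE₂²) = √(1.92044164 + 2.58759396) = 2.1232.
t* = 1.997, so margin of error = 1.997 × 2.1232 = 4.2400.
Difference in means = 67.4 − 68.3 = -0.9000.
-0.9000 ± 4.2400 → (-5.14, 3.34).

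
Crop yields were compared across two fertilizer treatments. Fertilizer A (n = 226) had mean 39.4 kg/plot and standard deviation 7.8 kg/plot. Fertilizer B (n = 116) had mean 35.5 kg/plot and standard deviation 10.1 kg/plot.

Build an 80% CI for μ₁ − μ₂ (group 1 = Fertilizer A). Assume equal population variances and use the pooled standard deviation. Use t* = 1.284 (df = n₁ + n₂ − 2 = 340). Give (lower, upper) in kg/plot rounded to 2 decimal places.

s_p = √[((n₁−1)s₁² + (n₂−1)s₂²)/(n₁+n₂−2)] = √[(225·7.8² + 115·10.1²)/340] = 8.6467.
SE = 8.6467·√(1/226 + 1/116) = 0.9876.
With t* = 1.284, margin = 1.284 × 0.9876 = 1.2681.
x̄₁ − x̄₂ = 39.4 − 35.5 = 3.9000; interval 3.9000 ± 1.2681 = (2.63, 5.17).

(2.63, 5.17)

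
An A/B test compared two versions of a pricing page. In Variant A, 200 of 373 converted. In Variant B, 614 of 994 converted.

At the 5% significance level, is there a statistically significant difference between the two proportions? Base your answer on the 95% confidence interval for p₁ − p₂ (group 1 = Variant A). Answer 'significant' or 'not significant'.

First, p̂₁ = 200/373 = 0.5362; p̂₂ = 614/994 = 0.6177.
The two standard errors are √(0.5362×0.4638/373) = 0.02582 and √(0.6177×0.3823/994) = 0.01541.
Because the samples are independent, SE_diff = √(0.02582² + 0.01541²) = 0.03007.
Using z* = 1.960 for 95%, ME = 1.960 × 0.03007 = 0.05894.
p̂₁ − p̂₂ = -0.0815; interval -0.0815 ± 0.05894 gives (-0.14044, -0.02256).
The interval (-0.14044, -0.02256) does not contain 0, so the difference is significant.

significant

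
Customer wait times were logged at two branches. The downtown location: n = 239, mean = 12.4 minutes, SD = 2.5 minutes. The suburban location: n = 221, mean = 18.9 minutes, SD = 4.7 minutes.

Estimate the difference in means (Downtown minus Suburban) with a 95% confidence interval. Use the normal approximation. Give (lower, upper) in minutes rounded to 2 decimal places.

(-7.20, -5.80)

SE₁ = s₁/√n₁ = 2.5/√239 = 0.1617; SE₂ = 4.7/√221 = 0.3162.
Independent samples, unequal variances: SE_diff = √(SE₁² + SE₂²) = √(0.02614689 + 0.09998244) = 0.3551.
z* = 1.960, so margin of error = 1.960 × 0.3551 = 0.6960.
Difference in means = 12.4 − 18.9 = -6.5000.
-6.5000 ± 0.6960 → (-7.20, -5.80).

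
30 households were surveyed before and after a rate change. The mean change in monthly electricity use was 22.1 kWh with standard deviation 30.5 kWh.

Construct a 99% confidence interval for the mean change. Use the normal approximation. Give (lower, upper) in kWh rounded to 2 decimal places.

(7.76, 36.44)

Paired design: SE = s_d/√n = 30.5/√30 = 5.5685.
z* = 2.576; margin of error = 2.576 × 5.5685 = 14.3445.
22.1 ± 14.3445 → (7.76, 36.44).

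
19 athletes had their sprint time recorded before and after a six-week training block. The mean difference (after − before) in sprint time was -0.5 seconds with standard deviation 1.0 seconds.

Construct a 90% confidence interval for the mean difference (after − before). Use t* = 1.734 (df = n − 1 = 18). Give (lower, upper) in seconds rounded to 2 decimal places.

(-0.90, -0.10)

Paired design: SE = s_d/√n = 1.0/√19 = 0.2294.
t* = 1.734; margin of error = 1.734 × 0.2294 = 0.3978.
-0.5 ± 0.3978 → (-0.90, -0.10).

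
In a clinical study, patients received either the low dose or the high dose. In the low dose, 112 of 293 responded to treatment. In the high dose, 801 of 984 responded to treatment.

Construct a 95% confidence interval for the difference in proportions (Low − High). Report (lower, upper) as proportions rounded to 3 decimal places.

(-0.492, -0.371)

First, p̂₁ = 112/293 = 0.3823; p̂₂ = 801/984 = 0.8140.
The two standard errors are √(0.3823×0.6177/293) = 0.02839 and √(0.8140×0.1860/984) = 0.01240.
Because the samples are independent, SE_diff = √(0.02839² + 0.01240²) = 0.03098.
Using z* = 1.960 for 95%, ME = 1.960 × 0.03098 = 0.06072.
p̂₁ − p̂₂ = -0.4317; interval -0.4317 ± 0.06072 gives (-0.492, -0.371).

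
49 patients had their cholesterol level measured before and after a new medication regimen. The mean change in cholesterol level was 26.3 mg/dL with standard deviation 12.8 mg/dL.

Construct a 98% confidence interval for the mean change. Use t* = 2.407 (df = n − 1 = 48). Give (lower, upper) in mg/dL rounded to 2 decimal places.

Paired design: SE = s_d/√n = 12.8/√49 = 1.8286.
t* = 2.407; margin of error = 2.407 × 1.8286 = 4.4014.
26.3 ± 4.4014 → (21.90, 30.70).

(21.90, 30.70)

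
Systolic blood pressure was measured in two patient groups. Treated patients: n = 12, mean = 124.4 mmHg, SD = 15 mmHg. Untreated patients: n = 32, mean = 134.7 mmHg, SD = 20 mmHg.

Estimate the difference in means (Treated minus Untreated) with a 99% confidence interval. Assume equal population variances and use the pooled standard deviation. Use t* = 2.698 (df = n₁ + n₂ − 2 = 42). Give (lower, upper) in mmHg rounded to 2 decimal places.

(-27.49, 6.89)

s_p = √[((n₁−1)s₁² + (n₂−1)s₂²)/(n₁+n₂−2)] = √[(11·15² + 31·20²)/42] = 18.8193.
SE = 18.8193·√(1/12 + 1/32) = 6.3704.
With t* = 2.698, margin = 2.698 × 6.3704 = 17.1873.
x̄₁ − x̄₂ = 124.4 − 134.7 = -10.3000; interval -10.3000 ± 17.1873 = (-27.49, 6.89).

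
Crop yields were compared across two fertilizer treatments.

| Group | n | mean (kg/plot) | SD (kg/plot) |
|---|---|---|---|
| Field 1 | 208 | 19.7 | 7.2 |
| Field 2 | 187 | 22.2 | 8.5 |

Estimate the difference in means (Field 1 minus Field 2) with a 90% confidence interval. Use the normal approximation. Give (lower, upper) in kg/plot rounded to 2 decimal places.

Standard errors of each mean: 7.2/√208 = 0.4992 and 8.5/√187 = 0.6216.
SE(x̄₁ − x̄₂) = √(0.4992² + 0.6216²) = 0.7972 for independent samples with unequal variances.
With z* = 1.645, the margin is 1.645 × 0.7972 = 1.3114.
x̄₁ − x̄₂ = 19.7 − 22.2 = -2.5000; the interval is -2.5000 ± 1.3114 = (-3.81, -1.19).

(-3.81, -1.19)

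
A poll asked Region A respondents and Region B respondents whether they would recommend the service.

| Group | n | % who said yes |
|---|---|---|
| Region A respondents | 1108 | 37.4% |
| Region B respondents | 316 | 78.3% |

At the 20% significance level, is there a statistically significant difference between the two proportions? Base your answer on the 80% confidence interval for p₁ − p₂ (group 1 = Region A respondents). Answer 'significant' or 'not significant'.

significant

SE₁ = √(p̂₁(1−p̂₁)/n₁) = √(0.3740·0.6260/1108) = 0.01454; SE₂ = √(0.7830·0.2170/316) = 0.02319.
Independent samples: SE of the difference = √(SE₁² + SE₂²) = √(0.0002114116 + 0.0005377761) = 0.02737.
z* for 80% confidence is 1.282, so the margin of error is 1.282 × 0.02737 = 0.03509.
Point estimate p̂₁ − p̂₂ = 0.3740 − 0.7830 = -0.4090.
-0.4090 ± 0.03509 → (-0.44409, -0.37391).
The interval (-0.44409, -0.37391) does not contain 0, so the difference is significant.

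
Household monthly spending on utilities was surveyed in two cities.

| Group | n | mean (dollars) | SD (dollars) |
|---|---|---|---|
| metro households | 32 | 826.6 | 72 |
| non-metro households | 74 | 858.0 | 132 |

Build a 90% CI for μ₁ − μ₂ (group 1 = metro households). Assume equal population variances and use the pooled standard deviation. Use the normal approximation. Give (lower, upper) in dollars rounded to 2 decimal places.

Pooled variance s_p² = [31·72² + 73·132²] / (32+74−2) = 13775.5385, so s_p = 117.3692.
SE_diff = s_p·√(1/n₁ + 1/n₂) = 117.3692·√(1/32 + 1/74) = 24.8323.
z* = 1.645; margin = 1.645 × 24.8323 = 40.8491.
Difference = 826.6 − 858.0 = -31.4000.
-31.4000 ± 40.8491 → (-72.25, 9.45).

(-72.25, 9.45)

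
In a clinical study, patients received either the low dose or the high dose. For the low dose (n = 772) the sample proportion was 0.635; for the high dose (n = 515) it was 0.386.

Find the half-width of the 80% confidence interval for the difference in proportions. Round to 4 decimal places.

SE₁ = √(p̂₁(1−p̂₁)/n₁) = √(0.6350·0.3650/772) = 0.01733; SE₂ = √(0.3860·0.6140/515) = 0.02145.
Independent samples: SE of the difference = √(SE₁² + SE₂²) = √(0.0003003289 + 0.0004601025) = 0.02758.
z* for 80% confidence is 1.282, so the margin of error is 1.282 × 0.02758 = 0.03536.

0.0354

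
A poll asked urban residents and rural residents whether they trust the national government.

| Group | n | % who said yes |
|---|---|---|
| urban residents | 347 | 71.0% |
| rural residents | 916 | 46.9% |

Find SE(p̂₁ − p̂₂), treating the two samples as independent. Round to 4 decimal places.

Each SE is √(p̂(1−p̂)/n): √(0.7100·0.2900/347) = 0.02436 and √(0.4690·0.5310/916) = 0.01649.
SE(p̂₁ − p̂₂) = √(SE₁² + SE₂²) = √(0.0005934096 + 0.0002719201) = 0.02942, since the two samples are independent.

0.0294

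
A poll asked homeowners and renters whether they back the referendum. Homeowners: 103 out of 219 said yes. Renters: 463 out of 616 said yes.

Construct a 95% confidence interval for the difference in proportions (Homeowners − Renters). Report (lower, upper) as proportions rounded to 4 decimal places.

Sample proportions: 103/219 = 0.4703, 463/616 = 0.7516.
Each SE is √(p̂(1−p̂)/n): √(0.4703·0.5297/219) = 0.03373 and √(0.7516·0.2484/616) = 0.01741.
SE(p̂₁ − p̂₂) = √(SE₁² + SE₂²) = √(0.0011377129 + 0.0003031081) = 0.03796, since the two samples are independent.
At 95% confidence z* = 1.960; margin = 1.960 × 0.03796 = 0.07440.
The difference is 0.4703 − 0.7516 = -0.2813, so the interval is -0.2813 ± 0.07440 = (-0.3557, -0.2069).

(-0.3557, -0.2069)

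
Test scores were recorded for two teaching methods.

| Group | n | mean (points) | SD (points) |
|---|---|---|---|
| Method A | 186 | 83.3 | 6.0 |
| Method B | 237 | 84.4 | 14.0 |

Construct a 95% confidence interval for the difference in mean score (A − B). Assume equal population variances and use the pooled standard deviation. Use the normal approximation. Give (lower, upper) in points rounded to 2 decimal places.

s_p = √[((n₁−1)s₁² + (n₂−1)s₂²)/(n₁+n₂−2)] = √[(185·6.0² + 236·14.0²)/421] = 11.2112.
SE = 11.2112·√(1/186 + 1/237) = 1.0982.
With z* = 1.960, margin = 1.960 × 1.0982 = 2.1525.
x̄₁ − x̄₂ = 83.3 − 84.4 = -1.1000; interval -1.1000 ± 2.1525 = (-3.25, 1.05).

(-3.25, 1.05)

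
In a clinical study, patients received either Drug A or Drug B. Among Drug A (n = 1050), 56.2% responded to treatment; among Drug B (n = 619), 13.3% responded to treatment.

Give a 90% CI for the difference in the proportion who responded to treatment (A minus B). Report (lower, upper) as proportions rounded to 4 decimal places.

SE₁ = √(p̂₁(1−p̂₁)/n₁) = √(0.5620·0.4380/1050) = 0.01531; SE₂ = √(0.1330·0.8670/619) = 0.01365.
Independent samples: SE of the difference = √(SE₁² + SE₂²) = √(0.0002343961 + 0.0001863225) = 0.02051.
z* for 90% confidence is 1.645, so the margin of error is 1.645 × 0.02051 = 0.03374.
Point estimate p̂₁ − p̂₂ = 0.5620 − 0.1330 = 0.4290.
0.4290 ± 0.03374 → (0.3953, 0.4627).

(0.3953, 0.4627)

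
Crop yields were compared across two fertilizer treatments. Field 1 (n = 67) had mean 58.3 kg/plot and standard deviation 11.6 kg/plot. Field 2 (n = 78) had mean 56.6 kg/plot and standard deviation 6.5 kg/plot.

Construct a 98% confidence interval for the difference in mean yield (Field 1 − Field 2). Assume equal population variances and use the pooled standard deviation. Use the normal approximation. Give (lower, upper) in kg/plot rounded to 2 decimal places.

(-1.87, 5.27)

s_p = √[((n₁−1)s₁² + (n₂−1)s₂²)/(n₁+n₂−2)] = √[(66·11.6² + 77·6.5²)/143] = 9.2117.
SE = 9.2117·√(1/67 + 1/78) = 1.5344.
With z* = 2.326, margin = 2.326 × 1.5344 = 3.5690.
x̄₁ − x̄₂ = 58.3 − 56.6 = 1.7000; interval 1.7000 ± 3.5690 = (-1.87, 5.27).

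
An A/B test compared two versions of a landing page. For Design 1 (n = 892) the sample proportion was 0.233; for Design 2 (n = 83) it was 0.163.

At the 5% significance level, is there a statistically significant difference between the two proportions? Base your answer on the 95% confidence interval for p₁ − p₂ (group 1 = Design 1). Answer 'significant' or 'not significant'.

SE₁ = √(p̂₁(1−p̂₁)/n₁) = √(0.2330·0.7670/892) = 0.01415; SE₂ = √(0.1630·0.8370/83) = 0.04054.
Independent samples: SE of the difference = √(SE₁² + SE₂²) = √(0.0002002225 + 0.0016434916) = 0.04294.
z* for 95% confidence is 1.960, so the margin of error is 1.960 × 0.04294 = 0.08416.
Point estimate p̂₁ − p̂₂ = 0.2330 − 0.1630 = 0.0700.
0.0700 ± 0.08416 → (-0.01416, 0.15416).
The interval (-0.01416, 0.15416) contains 0, so the difference is not significant.

not significant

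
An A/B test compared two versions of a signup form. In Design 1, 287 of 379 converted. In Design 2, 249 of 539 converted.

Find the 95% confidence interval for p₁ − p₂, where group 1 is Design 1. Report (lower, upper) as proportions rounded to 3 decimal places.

First, p̂₁ = 287/379 = 0.7573; p̂₂ = 249/539 = 0.4620.
The two standard errors are √(0.7573×0.2427/379) = 0.02202 and √(0.4620×0.5380/539) = 0.02147.
Because the samples are independent, SE_diff = √(0.02202² + 0.02147²) = 0.03075.
Using z* = 1.960 for 95%, ME = 1.960 × 0.03075 = 0.06027.
p̂₁ − p̂₂ = 0.2953; interval 0.2953 ± 0.06027 gives (0.235, 0.356).

(0.235, 0.356)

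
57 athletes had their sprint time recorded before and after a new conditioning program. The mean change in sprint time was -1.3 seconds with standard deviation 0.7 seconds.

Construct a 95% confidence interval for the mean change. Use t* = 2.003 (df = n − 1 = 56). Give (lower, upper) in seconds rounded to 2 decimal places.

(-1.49, -1.11)

This is a matched-pairs design, so SE = s_d/√n = 0.7/√57 = 0.0927.
Margin = 2.003 × 0.0927 = 0.1857; the interval is -1.3 ± 0.1857 = (-1.49, -1.11).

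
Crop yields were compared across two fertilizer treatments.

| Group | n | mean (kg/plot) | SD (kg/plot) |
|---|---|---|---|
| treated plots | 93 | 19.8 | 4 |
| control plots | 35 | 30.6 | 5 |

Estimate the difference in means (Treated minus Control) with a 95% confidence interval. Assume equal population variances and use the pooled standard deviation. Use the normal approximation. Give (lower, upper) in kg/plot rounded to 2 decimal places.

s_p = √[((n₁−1)s₁² + (n₂−1)s₂²)/(n₁+n₂−2)] = √[(92·4² + 34·5²)/126] = 4.2929.
SE = 4.2929·√(1/93 + 1/35) = 0.8513.
With z* = 1.960, margin = 1.960 × 0.8513 = 1.6685.
x̄₁ − x̄₂ = 19.8 − 30.6 = -10.8000; interval -10.8000 ± 1.6685 = (-12.47, -9.13).

(-12.47, -9.13)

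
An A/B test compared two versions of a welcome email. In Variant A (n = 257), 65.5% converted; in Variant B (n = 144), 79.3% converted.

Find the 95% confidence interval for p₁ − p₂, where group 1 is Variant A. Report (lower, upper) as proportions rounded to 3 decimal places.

(-0.226, -0.050)

SE₁ = √(p̂₁(1−p̂₁)/n₁) = √(0.6550·0.3450/257) = 0.02965; SE₂ = √(0.7930·0.2070/144) = 0.03376.
Independent samples: SE of the difference = √(SE₁² + SE₂²) = √(0.0008791225 + 0.0011397376) = 0.04493.
z* for 95% confidence is 1.960, so the margin of error is 1.960 × 0.04493 = 0.08806.
Point estimate p̂₁ − p̂₂ = 0.6550 − 0.7930 = -0.1380.
-0.1380 ± 0.08806 → (-0.226, -0.050).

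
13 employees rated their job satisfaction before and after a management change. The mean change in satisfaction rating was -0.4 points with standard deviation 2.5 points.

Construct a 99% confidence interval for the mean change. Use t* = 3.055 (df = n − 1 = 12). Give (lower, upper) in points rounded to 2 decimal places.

Paired design: SE = s_d/√n = 2.5/√13 = 0.6934.
t* = 3.055; margin of error = 3.055 × 0.6934 = 2.1183.
-0.4 ± 2.1183 → (-2.52, 1.72).

(-2.52, 1.72)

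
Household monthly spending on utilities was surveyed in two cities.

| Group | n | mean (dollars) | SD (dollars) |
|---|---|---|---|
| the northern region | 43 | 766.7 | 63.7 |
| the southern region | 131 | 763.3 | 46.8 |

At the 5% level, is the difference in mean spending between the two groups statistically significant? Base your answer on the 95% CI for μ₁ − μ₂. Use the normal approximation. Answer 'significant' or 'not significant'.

not significant

Standard errors of each mean: 63.7/√43 = 9.7142 and 46.8/√131 = 4.0889.
SE(x̄₁ − x̄₂) = √(9.7142² + 4.0889²) = 10.5397 for independent samples with unequal variances.
With z* = 1.960, the margin is 1.960 × 10.5397 = 20.6578.
x̄₁ − x̄₂ = 766.7 − 763.3 = 3.4000; the interval is 3.4000 ± 20.6578 = (-17.2578, 24.0578).
The interval (-17.2578, 24.0578) contains 0, so the difference is not significant.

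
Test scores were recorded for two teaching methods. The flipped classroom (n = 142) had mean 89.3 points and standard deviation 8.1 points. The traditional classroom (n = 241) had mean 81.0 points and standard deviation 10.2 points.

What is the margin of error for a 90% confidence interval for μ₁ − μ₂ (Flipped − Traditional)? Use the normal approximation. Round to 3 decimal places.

1.555

SE₁ = s₁/√n₁ = 8.1/√142 = 0.6797; SE₂ = 10.2/√241 = 0.6570.
Independent samples, unequal variances: SE_diff = √(SE₁² + SE₂²) = √(0.46199209 + 0.431649) = 0.9453.
z* = 1.645, so margin of error = 1.645 × 0.9453 = 1.5550.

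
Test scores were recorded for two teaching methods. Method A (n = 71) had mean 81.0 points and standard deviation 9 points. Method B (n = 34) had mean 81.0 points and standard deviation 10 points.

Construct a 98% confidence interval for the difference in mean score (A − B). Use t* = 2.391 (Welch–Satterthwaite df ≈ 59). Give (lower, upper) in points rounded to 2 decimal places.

SE₁ = s₁/√n₁ = 9/√71 = 1.0681; SE₂ = 10/√34 = 1.7150.
Independent samples, unequal variances: SE_diff = √(SE₁² + SE₂²) = √(1.14083761 + 2.941225) = 2.0204.
t* = 2.391, so margin of error = 2.391 × 2.0204 = 4.8308.
Difference in means = 81.0 − 81.0 = 0.0000.
0.0000 ± 4.8308 → (-4.83, 4.83).

(-4.83, 4.83)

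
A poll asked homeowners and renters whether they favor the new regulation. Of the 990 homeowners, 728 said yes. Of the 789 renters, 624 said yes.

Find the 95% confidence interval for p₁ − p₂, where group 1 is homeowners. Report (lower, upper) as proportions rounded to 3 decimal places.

p̂₁ = 728/990 = 0.7354 and p̂₂ = 624/789 = 0.7909.
SE₁ = √(p̂₁(1−p̂₁)/n₁) = √(0.7354·0.2646/990) = 0.01402; SE₂ = √(0.7909·0.2091/789) = 0.01448.
Independent samples: SE of the difference = √(SE₁² + SE₂²) = √(0.0001965604 + 0.0002096704) = 0.02016.
z* for 95% confidence is 1.960, so the margin of error is 1.960 × 0.02016 = 0.03951.
Point estimate p̂₁ − p̂₂ = 0.7354 − 0.7909 = -0.0555.
-0.0555 ± 0.03951 → (-0.095, -0.016).

(-0.095, -0.016)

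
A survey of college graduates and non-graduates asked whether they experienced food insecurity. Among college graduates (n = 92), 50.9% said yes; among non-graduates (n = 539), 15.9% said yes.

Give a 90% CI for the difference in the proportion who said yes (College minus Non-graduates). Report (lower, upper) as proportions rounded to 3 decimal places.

(0.260, 0.440)

SE₁ = √(p̂₁(1−p̂₁)/n₁) = √(0.5090·0.4910/92) = 0.05212; SE₂ = √(0.1590·0.8410/539) = 0.01575.
Independent samples: SE of the difference = √(SE₁² + SE₂²) = √(0.0027164944 + 0.0002480625) = 0.05445.
z* for 90% confidence is 1.645, so the margin of error is 1.645 × 0.05445 = 0.08957.
Point estimate p̂₁ − p̂₂ = 0.5090 − 0.1590 = 0.3500.
0.3500 ± 0.08957 → (0.260, 0.440).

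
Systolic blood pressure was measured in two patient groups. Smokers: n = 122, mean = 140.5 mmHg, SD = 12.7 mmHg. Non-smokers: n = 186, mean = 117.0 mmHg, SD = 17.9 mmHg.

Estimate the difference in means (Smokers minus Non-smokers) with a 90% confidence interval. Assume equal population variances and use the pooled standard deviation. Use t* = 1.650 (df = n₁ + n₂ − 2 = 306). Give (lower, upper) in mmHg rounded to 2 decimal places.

s_p = √[((n₁−1)s₁² + (n₂−1)s₂²)/(n₁+n₂−2)] = √[(121·12.7² + 185·17.9²)/306] = 16.0465.
SE = 16.0465·√(1/122 + 1/186) = 1.8695.
With t* = 1.650, margin = 1.650 × 1.8695 = 3.0847.
x̄₁ − x̄₂ = 140.5 − 117.0 = 23.5000; interval 23.5000 ± 3.0847 = (20.42, 26.58).

(20.42, 26.58)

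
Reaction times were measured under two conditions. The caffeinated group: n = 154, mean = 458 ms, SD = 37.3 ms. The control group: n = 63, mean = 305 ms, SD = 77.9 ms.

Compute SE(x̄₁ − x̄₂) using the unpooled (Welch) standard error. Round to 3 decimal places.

10.264

Standard errors of each mean: 37.3/√154 = 3.0057 and 77.9/√63 = 9.8145.
SE(x̄₁ − x̄₂) = √(3.0057² + 9.8145²) = 10.2644 for independent samples with unequal variances.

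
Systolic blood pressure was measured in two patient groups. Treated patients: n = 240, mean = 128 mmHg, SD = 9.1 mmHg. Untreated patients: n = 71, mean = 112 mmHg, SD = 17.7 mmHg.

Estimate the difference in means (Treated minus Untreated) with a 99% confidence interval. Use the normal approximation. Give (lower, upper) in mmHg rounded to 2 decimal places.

Per-group SEs: s₁/√n₁ = 9.1/√240 = 0.5874, s₂/√n₂ = 17.7/√71 = 2.1006.
Unpooled SE of the difference: √(0.34503876 + 4.41252036) = 2.1812.
Margin of error = z* · SE = 2.576 × 2.1812 = 5.6188.
x̄₁ − x̄₂ = 128 − 112 = 16.0000.
CI: 16.0000 ± 5.6188 = (10.38, 21.62).

(10.38, 21.62)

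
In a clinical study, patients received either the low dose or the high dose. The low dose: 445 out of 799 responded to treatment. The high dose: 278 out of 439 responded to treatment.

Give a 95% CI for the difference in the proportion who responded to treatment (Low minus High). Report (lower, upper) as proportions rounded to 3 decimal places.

(-0.133, -0.020)

p̂₁ = 445/799 = 0.5569 and p̂₂ = 278/439 = 0.6333.
SE₁ = √(p̂₁(1−p̂₁)/n₁) = √(0.5569·0.4431/799) = 0.01757; SE₂ = √(0.6333·0.3667/439) = 0.02300.
Independent samples: SE of the difference = √(SE₁² + SE₂²) = √(0.0003087049 + 0.000529) = 0.02894.
z* for 95% confidence is 1.960, so the margin of error is 1.960 × 0.02894 = 0.05672.
Point estimate p̂₁ − p̂₂ = 0.5569 − 0.6333 = -0.0764.
-0.0764 ± 0.05672 → (-0.133, -0.020).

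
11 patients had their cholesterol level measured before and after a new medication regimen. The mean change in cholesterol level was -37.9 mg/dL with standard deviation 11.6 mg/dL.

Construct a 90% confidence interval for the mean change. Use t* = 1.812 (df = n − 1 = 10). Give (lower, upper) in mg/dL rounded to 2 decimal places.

Paired design: SE = s_d/√n = 11.6/√11 = 3.4975.
t* = 1.812; margin of error = 1.812 × 3.4975 = 6.3375.
-37.9 ± 6.3375 → (-44.24, -31.56).

(-44.24, -31.56)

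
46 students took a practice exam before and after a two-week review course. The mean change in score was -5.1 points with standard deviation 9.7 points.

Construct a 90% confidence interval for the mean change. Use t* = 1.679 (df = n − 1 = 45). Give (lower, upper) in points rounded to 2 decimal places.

(-7.50, -2.70)

This is a matched-pairs design, so SE = s_d/√n = 9.7/√46 = 1.4302.
Margin = 1.679 × 1.4302 = 2.4013; the interval is -5.1 ± 2.4013 = (-7.50, -2.70).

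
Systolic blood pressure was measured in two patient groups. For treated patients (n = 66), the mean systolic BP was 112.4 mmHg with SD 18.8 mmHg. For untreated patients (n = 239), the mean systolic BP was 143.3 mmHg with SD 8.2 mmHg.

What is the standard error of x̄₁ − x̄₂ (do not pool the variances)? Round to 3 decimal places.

2.374

Per-group SEs: s₁/√n₁ = 18.8/√66 = 2.3141, s₂/√n₂ = 8.2/√239 = 0.5304.
Unpooled SE of the difference: √(5.35505881 + 0.28132416) = 2.3741.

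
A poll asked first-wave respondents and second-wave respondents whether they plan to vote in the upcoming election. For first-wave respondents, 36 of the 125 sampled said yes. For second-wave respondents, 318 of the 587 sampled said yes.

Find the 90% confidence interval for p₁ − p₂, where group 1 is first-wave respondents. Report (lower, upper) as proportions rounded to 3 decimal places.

(-0.328, -0.179)

First, p̂₁ = 36/125 = 0.2880; p̂₂ = 318/587 = 0.5417.
The two standard errors are √(0.2880×0.7120/125) = 0.04050 and √(0.5417×0.4583/587) = 0.02057.
Because the samples are independent, SE_diff = √(0.04050² + 0.02057²) = 0.04542.
Using z* = 1.645 for 90%, ME = 1.645 × 0.04542 = 0.07472.
p̂₁ − p̂₂ = -0.2537; interval -0.2537 ± 0.07472 gives (-0.328, -0.179).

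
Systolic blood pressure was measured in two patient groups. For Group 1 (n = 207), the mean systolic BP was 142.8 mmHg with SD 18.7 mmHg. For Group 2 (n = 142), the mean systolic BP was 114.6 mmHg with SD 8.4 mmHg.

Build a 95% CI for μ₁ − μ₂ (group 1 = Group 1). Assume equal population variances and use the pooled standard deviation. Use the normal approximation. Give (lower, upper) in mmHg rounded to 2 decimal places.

(24.92, 31.48)

s_p = √[((n₁−1)s₁² + (n₂−1)s₂²)/(n₁+n₂−2)] = √[(206·18.7² + 141·8.4²)/347] = 15.3710.
SE = 15.3710·√(1/207 + 1/142) = 1.6749.
With z* = 1.960, margin = 1.960 × 1.6749 = 3.2828.
x̄₁ − x̄₂ = 142.8 − 114.6 = 28.2000; interval 28.2000 ± 3.2828 = (24.92, 31.48).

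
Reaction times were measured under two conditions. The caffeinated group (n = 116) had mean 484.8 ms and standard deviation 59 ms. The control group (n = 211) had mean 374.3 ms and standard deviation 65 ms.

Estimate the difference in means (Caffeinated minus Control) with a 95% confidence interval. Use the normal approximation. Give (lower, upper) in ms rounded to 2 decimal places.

Per-group SEs: s₁/√n₁ = 59/√116 = 5.4780, s₂/√n₂ = 65/√211 = 4.4748.
Unpooled SE of the difference: √(30.008484 + 20.02383504) = 7.0734.
Margin of error = z* · SE = 1.960 × 7.0734 = 13.8639.
x̄₁ − x̄₂ = 484.8 − 374.3 = 110.5000.
CI: 110.5000 ± 13.8639 = (96.64, 124.36).

(96.64, 124.36)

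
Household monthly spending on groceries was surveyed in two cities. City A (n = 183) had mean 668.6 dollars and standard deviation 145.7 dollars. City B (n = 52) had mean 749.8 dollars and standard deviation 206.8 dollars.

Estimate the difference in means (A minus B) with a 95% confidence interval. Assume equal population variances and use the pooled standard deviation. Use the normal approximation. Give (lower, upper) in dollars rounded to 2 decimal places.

(-130.81, -31.59)

s_p = √[((n₁−1)s₁² + (n₂−1)s₂²)/(n₁+n₂−2)] = √[(182·145.7² + 51·206.8²)/233] = 161.0676.
SE = 161.0676·√(1/183 + 1/52) = 25.3113.
With z* = 1.960, margin = 1.960 × 25.3113 = 49.6101.
x̄₁ − x̄₂ = 668.6 − 749.8 = -81.2000; interval -81.2000 ± 49.6101 = (-130.81, -31.59).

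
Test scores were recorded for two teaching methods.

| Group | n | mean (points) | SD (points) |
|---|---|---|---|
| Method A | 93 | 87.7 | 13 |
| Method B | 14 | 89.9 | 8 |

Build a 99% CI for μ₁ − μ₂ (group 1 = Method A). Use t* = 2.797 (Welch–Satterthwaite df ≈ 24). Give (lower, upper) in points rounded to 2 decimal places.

(-9.27, 4.87)

Per-group SEs: s₁/√n₁ = 13/√93 = 1.3480, s₂/√n₂ = 8/√14 = 2.1381.
Unpooled SE of the difference: √(1.817104 + 4.57147161) = 2.5276.
Margin of error = t* · SE = 2.797 × 2.5276 = 7.0697.
x̄₁ − x̄₂ = 87.7 − 89.9 = -2.2000.
CI: -2.2000 ± 7.0697 = (-9.27, 4.87).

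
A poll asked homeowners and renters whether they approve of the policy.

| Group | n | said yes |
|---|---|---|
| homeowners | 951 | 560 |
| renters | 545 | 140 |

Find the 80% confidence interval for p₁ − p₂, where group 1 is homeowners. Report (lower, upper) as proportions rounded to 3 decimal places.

(0.300, 0.364)

First, p̂₁ = 560/951 = 0.5889; p̂₂ = 140/545 = 0.2569.
The two standard errors are √(0.5889×0.4111/951) = 0.01596 and √(0.2569×0.7431/545) = 0.01872.
Because the samples are independent, SE_diff = √(0.01596² + 0.01872²) = 0.02460.
Using z* = 1.282 for 80%, ME = 1.282 × 0.02460 = 0.03154.
p̂₁ − p̂₂ = 0.3320; interval 0.3320 ± 0.03154 gives (0.300, 0.364).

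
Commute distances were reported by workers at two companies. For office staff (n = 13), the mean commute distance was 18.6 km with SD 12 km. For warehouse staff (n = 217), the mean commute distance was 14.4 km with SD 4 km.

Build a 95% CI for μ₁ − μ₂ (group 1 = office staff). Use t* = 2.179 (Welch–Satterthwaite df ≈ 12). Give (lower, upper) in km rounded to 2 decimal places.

(-3.08, 11.48)

Per-group SEs: s₁/√n₁ = 12/√13 = 3.3282, s₂/√n₂ = 4/√217 = 0.2715.
Unpooled SE of the difference: √(11.07691524 + 0.07371225) = 3.3393.
Margin of error = t* · SE = 2.179 × 3.3393 = 7.2763.
x̄₁ − x̄₂ = 18.6 − 14.4 = 4.2000.
CI: 4.2000 ± 7.2763 = (-3.08, 11.48).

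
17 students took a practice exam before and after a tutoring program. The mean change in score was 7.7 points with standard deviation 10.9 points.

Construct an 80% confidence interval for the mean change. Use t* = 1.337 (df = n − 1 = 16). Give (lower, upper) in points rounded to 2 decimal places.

This is a matched-pairs design, so SE = s_d/√n = 10.9/√17 = 2.6436.
Margin = 1.337 × 2.6436 = 3.5345; the interval is 7.7 ± 3.5345 = (4.17, 11.23).

(4.17, 11.23)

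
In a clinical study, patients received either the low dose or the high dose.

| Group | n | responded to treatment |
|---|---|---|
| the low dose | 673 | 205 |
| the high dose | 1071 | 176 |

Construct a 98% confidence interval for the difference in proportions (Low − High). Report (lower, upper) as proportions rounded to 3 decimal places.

(0.091, 0.189)

First, p̂₁ = 205/673 = 0.3046; p̂₂ = 176/1071 = 0.1643.
The two standard errors are √(0.3046×0.6954/673) = 0.01774 and √(0.1643×0.8357/1071) = 0.01132.
Because the samples are independent, SE_diff = √(0.01774² + 0.01132²) = 0.02104.
Using z* = 2.326 for 98%, ME = 2.326 × 0.02104 = 0.04894.
p̂₁ − p̂₂ = 0.1403; interval 0.1403 ± 0.04894 gives (0.091, 0.189).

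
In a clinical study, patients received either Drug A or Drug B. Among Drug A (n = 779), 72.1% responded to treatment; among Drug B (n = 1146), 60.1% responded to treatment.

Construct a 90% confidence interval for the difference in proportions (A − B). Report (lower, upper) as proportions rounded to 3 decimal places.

(0.084, 0.156)

The two standard errors are √(0.7210×0.2790/779) = 0.01607 and √(0.6010×0.3990/1146) = 0.01447.
Because the samples are independent, SE_diff = √(0.01607² + 0.01447²) = 0.02162.
Using z* = 1.645 for 90%, ME = 1.645 × 0.02162 = 0.03556.
p̂₁ − p̂₂ = 0.1200; interval 0.1200 ± 0.03556 gives (0.084, 0.156).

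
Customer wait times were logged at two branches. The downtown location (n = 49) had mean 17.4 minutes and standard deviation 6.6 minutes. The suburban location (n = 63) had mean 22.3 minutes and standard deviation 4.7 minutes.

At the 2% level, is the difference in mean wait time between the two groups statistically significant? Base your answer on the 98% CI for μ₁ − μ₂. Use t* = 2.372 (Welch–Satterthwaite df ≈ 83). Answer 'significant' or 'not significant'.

significant

Per-group SEs: s₁/√n₁ = 6.6/√49 = 0.9429, s₂/√n₂ = 4.7/√63 = 0.5921.
Unpooled SE of the difference: √(0.88906041 + 0.35058241) = 1.1134.
Margin of error = t* · SE = 2.372 × 1.1134 = 2.6410.
x̄₁ − x̄₂ = 17.4 − 22.3 = -4.9000.
CI: -4.9000 ± 2.6410 = (-7.5410, -2.2590).
The interval (-7.5410, -2.2590) does not contain 0, so the difference is significant.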